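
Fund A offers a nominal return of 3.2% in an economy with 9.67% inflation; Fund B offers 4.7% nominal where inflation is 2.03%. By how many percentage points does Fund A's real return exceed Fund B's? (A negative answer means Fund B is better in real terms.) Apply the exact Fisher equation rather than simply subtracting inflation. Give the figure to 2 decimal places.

Fund A real return: 1.032/1.0967 − 1 = -5.900%.
Fund B real return: 1.047/1.0203 − 1 = 2.617%.
Difference: -5.900 − 2.617 = -8.517 pp.

-8.52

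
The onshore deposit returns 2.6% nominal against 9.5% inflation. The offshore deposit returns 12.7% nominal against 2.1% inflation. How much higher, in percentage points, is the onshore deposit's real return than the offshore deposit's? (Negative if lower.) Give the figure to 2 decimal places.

The onshore deposit real return: 1.026/1.095 − 1 = -6.301%.
The offshore deposit real return: 1.127/1.021 − 1 = 10.382%.
Difference: -6.301 − 10.382 = -16.683 pp.

-16.68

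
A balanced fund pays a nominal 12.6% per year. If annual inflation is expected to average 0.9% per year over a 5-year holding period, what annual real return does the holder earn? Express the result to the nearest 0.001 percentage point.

11.596%

With constant rates the annual real return is the same each year: (1+12.6%)/(1+0.9%) − 1 = 0.11596.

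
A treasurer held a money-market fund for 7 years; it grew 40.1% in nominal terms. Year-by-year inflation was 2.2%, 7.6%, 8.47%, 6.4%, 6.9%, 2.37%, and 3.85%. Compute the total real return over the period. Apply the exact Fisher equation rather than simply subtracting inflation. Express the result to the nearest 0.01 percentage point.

Cumulative inflation factor: 1.022 × 1.076 × 1.0847 × 1.064 × 1.069 × 1.0237 × 1.0385 ≈ 1.44235.
Nominal growth factor: 1.40100. Real growth factor = 1.40100 / 1.44235 ≈ 0.97133.
Total real return ≈ -2.8670%.

-2.87%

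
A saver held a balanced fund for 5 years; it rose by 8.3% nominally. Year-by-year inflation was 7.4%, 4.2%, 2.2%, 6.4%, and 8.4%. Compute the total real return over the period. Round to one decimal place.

Cumulative inflation factor: 1.074 × 1.042 × 1.022 × 1.064 × 1.084 ≈ 1.31915.
Nominal growth factor: 1.08300. Real growth factor = 1.08300 / 1.31915 ≈ 0.82098.
Total real return ≈ -17.9016%.

-17.9%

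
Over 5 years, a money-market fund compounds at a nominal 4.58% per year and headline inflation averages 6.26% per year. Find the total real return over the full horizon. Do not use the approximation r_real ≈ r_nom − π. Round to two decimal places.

-7.66%

The annual real rate is (1+4.58%)/(1+6.26%) − 1 = -1.5810%.
Compounded over 5 years: (1 + -0.015810)^5 − 1 ≈ -0.07659.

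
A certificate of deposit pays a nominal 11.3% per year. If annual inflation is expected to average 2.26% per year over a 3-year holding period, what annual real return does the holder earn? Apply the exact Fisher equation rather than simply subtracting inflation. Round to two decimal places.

With constant rates the annual real return is the same each year: (1+11.3%)/(1+2.26%) − 1 = 0.08840.

8.84%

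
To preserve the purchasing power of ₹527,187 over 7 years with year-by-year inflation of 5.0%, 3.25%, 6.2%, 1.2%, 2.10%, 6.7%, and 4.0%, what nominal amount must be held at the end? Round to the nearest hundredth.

Cumulative price-level factor: 1.050 × 1.0325 × 1.062 × 1.012 × 1.0210 × 1.067 × 1.040 ≈ 1.3201032172.
The nominal amount required is ₹527,187 scaled up by that factor.

₹695,941.25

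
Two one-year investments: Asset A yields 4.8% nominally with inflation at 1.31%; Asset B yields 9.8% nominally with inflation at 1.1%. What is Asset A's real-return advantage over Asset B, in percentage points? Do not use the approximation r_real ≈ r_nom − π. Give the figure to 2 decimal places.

-5.16

Asset A real return: 1.048/1.0131 − 1 = 3.445%.
Asset B real return: 1.098/1.011 − 1 = 8.605%.
Difference: 3.445 − 8.605 = -5.160 pp.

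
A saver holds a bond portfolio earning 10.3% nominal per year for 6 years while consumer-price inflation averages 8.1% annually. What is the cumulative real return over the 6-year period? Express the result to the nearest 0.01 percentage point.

The annual real rate is (1+10.3%)/(1+8.1%) − 1 = 2.0352%.
Compounded over 6 years: (1 + 0.020352)^6 − 1 ≈ 0.12849.

12.85%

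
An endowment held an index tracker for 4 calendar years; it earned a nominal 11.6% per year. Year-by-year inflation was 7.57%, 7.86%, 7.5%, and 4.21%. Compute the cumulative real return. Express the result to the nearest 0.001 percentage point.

19.340%

Cumulative inflation factor: 1.0757 × 1.0786 × 1.075 × 1.0421 ≈ 1.29978.
Nominal growth factor: 1.55116. Real growth factor = 1.55116 / 1.29978 ≈ 1.19340.
Total real return ≈ 19.3404%.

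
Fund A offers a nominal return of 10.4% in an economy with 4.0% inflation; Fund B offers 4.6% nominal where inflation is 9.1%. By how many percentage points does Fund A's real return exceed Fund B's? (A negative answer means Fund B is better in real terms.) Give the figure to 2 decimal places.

Fund A real return: 1.104/1.040 − 1 = 6.154%.
Fund B real return: 1.046/1.091 − 1 = -4.125%.
Difference: 6.154 − (-4.125) = 10.279 pp.

10.28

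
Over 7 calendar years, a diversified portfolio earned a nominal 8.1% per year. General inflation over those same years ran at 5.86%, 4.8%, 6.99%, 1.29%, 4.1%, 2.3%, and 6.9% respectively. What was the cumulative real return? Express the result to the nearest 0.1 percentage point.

Cumulative inflation factor: 1.0586 × 1.048 × 1.0699 × 1.0129 × 1.041 × 1.023 × 1.069 ≈ 1.36870.
Nominal growth factor: 1.72496. Real growth factor = 1.72496 / 1.36870 ≈ 1.26030.
Total real return ≈ 26.0297%.

26.0%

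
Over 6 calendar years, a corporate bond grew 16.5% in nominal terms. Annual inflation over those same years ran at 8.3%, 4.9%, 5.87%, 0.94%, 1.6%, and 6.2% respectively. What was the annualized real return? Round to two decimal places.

Cumulative inflation factor: 1.083 × 1.049 × 1.0587 × 1.0094 × 1.016 × 1.062 ≈ 1.30996.
Nominal growth factor: 1.16500. Real growth factor = 1.16500 / 1.30996 ≈ 0.88934.
Annualized: 0.88934^(1/6) − 1 ≈ -0.01936.

-1.94%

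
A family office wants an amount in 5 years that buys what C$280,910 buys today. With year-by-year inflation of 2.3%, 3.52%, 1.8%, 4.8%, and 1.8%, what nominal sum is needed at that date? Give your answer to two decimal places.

Cumulative price-level factor: 1.023 × 1.0352 × 1.018 × 1.048 × 1.018 ≈ 1.1501559638.
Multiplying C$280,910 by the price-level factor gives the future nominal sum.

C$323,090.31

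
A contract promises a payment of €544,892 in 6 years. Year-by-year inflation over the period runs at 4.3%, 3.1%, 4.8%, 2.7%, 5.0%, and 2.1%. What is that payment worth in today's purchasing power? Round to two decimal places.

€439,157.89

Price-level factor over 6 years: 1.043 × 1.031 × 1.048 × 1.027 × 1.050 × 1.021 ≈ 1.2407655911.
Purchasing power today: €544,892 divided by that factor.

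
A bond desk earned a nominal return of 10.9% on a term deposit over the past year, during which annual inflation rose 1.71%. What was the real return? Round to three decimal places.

9.035%

Real return via the Fisher equation: (1 + 10.9%)/(1 + 1.71%) − 1 = 1.109/1.0171 − 1 ≈ 0.09035.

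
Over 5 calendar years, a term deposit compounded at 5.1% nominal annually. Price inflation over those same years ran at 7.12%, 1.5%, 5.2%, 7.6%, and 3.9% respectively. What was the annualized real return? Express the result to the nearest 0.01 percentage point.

Cumulative inflation factor: 1.0712 × 1.015 × 1.052 × 1.076 × 1.039 ≈ 1.27873.
Nominal growth factor: 1.28237. Real growth factor = 1.28237 / 1.27873 ≈ 1.00284.
Annualized: 1.00284^(1/5) − 1 ≈ 0.00057.

0.06%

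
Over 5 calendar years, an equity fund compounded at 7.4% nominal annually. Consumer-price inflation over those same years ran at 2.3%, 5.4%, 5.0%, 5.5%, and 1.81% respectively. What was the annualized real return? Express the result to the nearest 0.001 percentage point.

Cumulative inflation factor: 1.023 × 1.054 × 1.050 × 1.055 × 1.0181 ≈ 1.21604.
Nominal growth factor: 1.42896. Real growth factor = 1.42896 / 1.21604 ≈ 1.17509.
Annualized: 1.17509^(1/5) − 1 ≈ 0.03280.

3.280%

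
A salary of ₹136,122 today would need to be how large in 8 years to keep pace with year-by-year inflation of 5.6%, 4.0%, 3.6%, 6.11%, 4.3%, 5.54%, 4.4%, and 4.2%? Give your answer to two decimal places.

Cumulative price-level factor: 1.056 × 1.040 × 1.036 × 1.0611 × 1.043 × 1.0554 × 1.044 × 1.042 ≈ 1.4457158531.
Multiplying ₹136,122 by the price-level factor gives the future nominal sum.

₹196,793.73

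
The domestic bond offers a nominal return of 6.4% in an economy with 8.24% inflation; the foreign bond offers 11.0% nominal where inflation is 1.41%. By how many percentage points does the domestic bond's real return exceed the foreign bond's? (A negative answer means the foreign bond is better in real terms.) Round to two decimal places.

The domestic bond real return: 1.064/1.0824 − 1 = -1.700%.
The foreign bond real return: 1.110/1.0141 − 1 = 9.457%.
Difference: -1.700 − 9.457 = -11.157 pp.

-11.16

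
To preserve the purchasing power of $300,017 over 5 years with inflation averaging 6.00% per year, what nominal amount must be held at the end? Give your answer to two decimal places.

$401,490.42

Cumulative price-level factor: (1+6.00%)^5 = 1.3382255776.
The nominal amount required is $300,017 scaled up by that factor.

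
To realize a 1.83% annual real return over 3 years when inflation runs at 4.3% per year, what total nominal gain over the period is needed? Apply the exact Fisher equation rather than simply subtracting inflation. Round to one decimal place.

Required annual nominal rate: (1+1.83%)(1+4.3%) − 1 = 6.20869%.
Cumulative over 3 years: (1 + 0.0620869)^3 − 1 ≈ 0.19806.

19.8%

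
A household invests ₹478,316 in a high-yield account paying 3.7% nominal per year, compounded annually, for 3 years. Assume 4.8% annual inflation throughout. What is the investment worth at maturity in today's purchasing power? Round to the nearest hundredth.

₹463,412.06

Nominal value at maturity: ₹478,316 × (1 + 3.7%)^3 ≈ ₹533,397.75.
Price-level factor over 3 years: (1 + 4.8%)^3 = 1.151022592.
The maturity value deflated by that factor is the answer in today's purchasing power.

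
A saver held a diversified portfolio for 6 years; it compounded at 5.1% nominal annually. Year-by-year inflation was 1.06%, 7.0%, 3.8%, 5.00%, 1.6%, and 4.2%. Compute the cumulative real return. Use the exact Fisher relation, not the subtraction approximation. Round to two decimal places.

Cumulative inflation factor: 1.0106 × 1.070 × 1.038 × 1.0500 × 1.016 × 1.042 ≈ 1.24770.
Nominal growth factor: 1.34777. Real growth factor = 1.34777 / 1.24770 ≈ 1.08020.
Total real return ≈ 8.0202%.

8.02%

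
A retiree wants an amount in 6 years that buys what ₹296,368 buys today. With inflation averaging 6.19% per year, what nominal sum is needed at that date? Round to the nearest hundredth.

Cumulative price-level factor: (1+6.19%)^6 ≈ 1.4338434106.
The nominal amount required is ₹296,368 scaled up by that factor.

₹424,945.30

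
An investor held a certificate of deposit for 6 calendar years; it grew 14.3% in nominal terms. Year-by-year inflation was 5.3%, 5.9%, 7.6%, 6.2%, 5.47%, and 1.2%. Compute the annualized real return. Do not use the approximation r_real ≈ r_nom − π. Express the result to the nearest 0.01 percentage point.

Cumulative inflation factor: 1.053 × 1.059 × 1.076 × 1.062 × 1.0547 × 1.012 ≈ 1.36010.
Nominal growth factor: 1.14300. Real growth factor = 1.14300 / 1.36010 ≈ 0.84038.
Annualized: 0.84038^(1/6) − 1 ≈ -0.02857.

-2.86%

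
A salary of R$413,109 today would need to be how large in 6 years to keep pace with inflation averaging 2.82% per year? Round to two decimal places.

R$488,124.10

Cumulative price-level factor: (1+2.82%)^6 ≈ 1.1815867090.
Multiplying R$413,109 by the price-level factor gives the future nominal sum.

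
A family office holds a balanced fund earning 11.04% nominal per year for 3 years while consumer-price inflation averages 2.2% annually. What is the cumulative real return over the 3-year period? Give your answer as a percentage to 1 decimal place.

28.3%

The annual real rate is (1+11.04%)/(1+2.2%) − 1 = 8.6497%.
Compounded over 3 years: (1 + 0.086497)^3 − 1 ≈ 0.28258.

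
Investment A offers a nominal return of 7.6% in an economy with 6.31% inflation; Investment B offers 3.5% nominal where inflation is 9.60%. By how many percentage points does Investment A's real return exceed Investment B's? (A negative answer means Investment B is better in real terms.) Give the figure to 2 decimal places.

6.78

Investment A real return: 1.076/1.0631 − 1 = 1.213%.
Investment B real return: 1.035/1.0960 − 1 = -5.566%.
Difference: 1.213 − (-5.566) = 6.779 pp.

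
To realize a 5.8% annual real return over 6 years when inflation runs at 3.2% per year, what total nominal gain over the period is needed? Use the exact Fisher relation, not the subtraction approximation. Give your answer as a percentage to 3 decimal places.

69.431%

Required annual nominal rate: (1+5.8%)(1+3.2%) − 1 = 9.1856%.
Cumulative over 6 years: (1 + 0.091856)^6 − 1 ≈ 0.69431.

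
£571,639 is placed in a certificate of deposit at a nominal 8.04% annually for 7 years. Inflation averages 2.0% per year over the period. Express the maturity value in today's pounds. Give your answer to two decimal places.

£855,091.67

Nominal value at maturity: £571,639 × (1 + 8.04%)^7 ≈ £982,231.55.
Price-level factor over 7 years: (1 + 2.0%)^7 ≈ 1.1486856676.
Dividing the nominal maturity value by the price-level factor gives the value in today's money.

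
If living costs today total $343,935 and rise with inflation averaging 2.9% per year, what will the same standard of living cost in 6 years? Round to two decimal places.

Cumulative price-level factor: (1+2.9%)^6 ≈ 1.1871135129.
The nominal amount required is $343,935 scaled up by that factor.

$408,289.89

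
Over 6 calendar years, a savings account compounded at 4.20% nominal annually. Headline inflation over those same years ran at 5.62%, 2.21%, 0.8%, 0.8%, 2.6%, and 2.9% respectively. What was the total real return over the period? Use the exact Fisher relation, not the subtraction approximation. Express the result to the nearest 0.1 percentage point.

Cumulative inflation factor: 1.0562 × 1.0221 × 1.008 × 1.008 × 1.026 × 1.029 ≈ 1.15804.
Nominal growth factor: 1.27999. Real growth factor = 1.27999 / 1.15804 ≈ 1.10531.
Total real return ≈ 10.5307%.

10.5%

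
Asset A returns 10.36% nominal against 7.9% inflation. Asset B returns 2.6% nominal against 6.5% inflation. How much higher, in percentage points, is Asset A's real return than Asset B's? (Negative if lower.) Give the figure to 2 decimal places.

Asset A real return: 1.1036/1.079 − 1 = 2.280%.
Asset B real return: 1.026/1.065 − 1 = -3.662%.
Difference: 2.280 − (-3.662) = 5.942 pp.

5.94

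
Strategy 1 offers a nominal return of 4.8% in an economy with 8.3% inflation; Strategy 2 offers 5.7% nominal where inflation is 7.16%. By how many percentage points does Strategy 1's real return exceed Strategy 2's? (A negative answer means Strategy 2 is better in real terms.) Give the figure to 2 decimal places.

-1.87

Strategy 1 real return: 1.048/1.083 − 1 = -3.232%.
Strategy 2 real return: 1.057/1.0716 − 1 = -1.362%.
Difference: -3.232 − (-1.362) = -1.870 pp.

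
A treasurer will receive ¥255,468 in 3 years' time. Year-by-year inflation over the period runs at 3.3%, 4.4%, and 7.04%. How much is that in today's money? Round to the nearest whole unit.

Price-level factor over 3 years: 1.033 × 1.044 × 1.0704 = 1.1543750208.
Purchasing power today: ¥255,468 divided by that factor.

¥221,304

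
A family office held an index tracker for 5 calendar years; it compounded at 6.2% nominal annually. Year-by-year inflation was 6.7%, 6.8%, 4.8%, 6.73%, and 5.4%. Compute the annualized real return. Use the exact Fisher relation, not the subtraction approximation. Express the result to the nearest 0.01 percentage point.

Cumulative inflation factor: 1.067 × 1.068 × 1.048 × 1.0673 × 1.054 ≈ 1.34346.
Nominal growth factor: 1.35090. Real growth factor = 1.35090 / 1.34346 ≈ 1.00554.
Annualized: 1.00554^(1/5) − 1 ≈ 0.00111.

0.11%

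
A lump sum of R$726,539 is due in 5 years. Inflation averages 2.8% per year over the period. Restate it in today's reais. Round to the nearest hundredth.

R$632,839.18

Price-level factor over 5 years: (1 + 2.8%)^5 ≈ 1.1480626105.
Purchasing power today: R$726,539 divided by that factor.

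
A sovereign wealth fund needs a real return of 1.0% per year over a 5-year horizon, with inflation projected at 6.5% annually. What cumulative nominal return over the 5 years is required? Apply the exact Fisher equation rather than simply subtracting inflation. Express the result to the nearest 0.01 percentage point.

Required annual nominal rate: (1+1.0%)(1+6.5%) − 1 = 7.565%.
Cumulative over 5 years: (1 + 0.07565)^5 − 1 ≈ 0.43997.

44.00%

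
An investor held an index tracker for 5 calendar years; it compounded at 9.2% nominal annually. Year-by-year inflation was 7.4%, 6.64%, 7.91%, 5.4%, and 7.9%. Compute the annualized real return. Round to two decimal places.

Cumulative inflation factor: 1.074 × 1.0664 × 1.0791 × 1.054 × 1.079 ≈ 1.40556.
Nominal growth factor: 1.55279. Real growth factor = 1.55279 / 1.40556 ≈ 1.10475.
Annualized: 1.10475^(1/5) − 1 ≈ 0.02012.

2.01%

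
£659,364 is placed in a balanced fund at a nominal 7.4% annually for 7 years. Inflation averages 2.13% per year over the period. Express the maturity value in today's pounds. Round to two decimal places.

£937,738.78

Nominal value at maturity: £659,364 × (1 + 7.4%)^7 ≈ £1,086,813.94.
Price-level factor over 7 years: (1 + 2.13%)^7 ≈ 1.1589730128.
Dividing the nominal maturity value by the price-level factor gives the value in today's money.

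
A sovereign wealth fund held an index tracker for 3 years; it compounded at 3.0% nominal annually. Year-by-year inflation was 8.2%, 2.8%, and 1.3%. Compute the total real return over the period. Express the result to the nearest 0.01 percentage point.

Cumulative inflation factor: 1.082 × 1.028 × 1.013 ≈ 1.12676.
Nominal growth factor: 1.09273. Real growth factor = 1.09273 / 1.12676 ≈ 0.96980.
Total real return ≈ -3.0201%.

-3.02%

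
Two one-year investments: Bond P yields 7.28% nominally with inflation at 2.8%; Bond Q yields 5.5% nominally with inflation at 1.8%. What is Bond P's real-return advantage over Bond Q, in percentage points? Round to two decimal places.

0.72

Bond P real return: 1.0728/1.028 − 1 = 4.358%.
Bond Q real return: 1.055/1.018 − 1 = 3.635%.
Difference: 4.358 − 3.635 = 0.723 pp.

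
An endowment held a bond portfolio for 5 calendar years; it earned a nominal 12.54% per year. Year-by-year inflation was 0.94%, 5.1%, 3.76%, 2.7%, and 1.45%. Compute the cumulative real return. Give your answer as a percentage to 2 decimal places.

57.40%

Cumulative inflation factor: 1.0094 × 1.051 × 1.0376 × 1.027 × 1.0145 ≈ 1.14688.
Nominal growth factor: 1.80524. Real growth factor = 1.80524 / 1.14688 ≈ 1.57404.
Total real return ≈ 57.4041%.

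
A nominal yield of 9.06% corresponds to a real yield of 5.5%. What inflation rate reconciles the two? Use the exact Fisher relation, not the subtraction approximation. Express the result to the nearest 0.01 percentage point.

From (1+r_nom) = (1+r_real)(1+π), we get 1+π = (1 + 9.06%)/(1 + 5.5%) = 1.0906/1.055 ≈ 1.03374.
So π ≈ 3.3744%.

3.37%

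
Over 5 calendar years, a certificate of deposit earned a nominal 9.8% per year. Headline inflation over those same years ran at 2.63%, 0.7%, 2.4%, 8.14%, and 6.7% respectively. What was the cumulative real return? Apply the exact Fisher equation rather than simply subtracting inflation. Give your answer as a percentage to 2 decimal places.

Cumulative inflation factor: 1.0263 × 1.007 × 1.024 × 1.0814 × 1.067 ≈ 1.22111.
Nominal growth factor: 1.59592. Real growth factor = 1.59592 / 1.22111 ≈ 1.30694.
Total real return ≈ 30.6945%.

30.69%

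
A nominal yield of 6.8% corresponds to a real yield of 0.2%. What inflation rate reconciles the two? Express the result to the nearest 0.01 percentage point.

6.59%

From (1+r_nom) = (1+r_real)(1+π), we get 1+π = (1 + 6.8%)/(1 + 0.2%) = 1.068/1.002 ≈ 1.06587.
So π ≈ 6.5868%.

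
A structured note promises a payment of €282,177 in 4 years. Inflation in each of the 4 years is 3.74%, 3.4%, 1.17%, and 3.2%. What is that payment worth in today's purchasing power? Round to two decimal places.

€251,955.23

Price-level factor over 4 years: 1.0374 × 1.034 × 1.0117 × 1.032 ≈ 1.1199489572.
Purchasing power today: €282,177 divided by that factor.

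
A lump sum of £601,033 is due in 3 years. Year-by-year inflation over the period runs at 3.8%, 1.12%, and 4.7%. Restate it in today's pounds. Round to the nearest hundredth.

£546,911.71

Price-level factor over 3 years: 1.038 × 1.0112 × 1.047 = 1.0989580032.
Purchasing power today: £601,033 divided by that factor.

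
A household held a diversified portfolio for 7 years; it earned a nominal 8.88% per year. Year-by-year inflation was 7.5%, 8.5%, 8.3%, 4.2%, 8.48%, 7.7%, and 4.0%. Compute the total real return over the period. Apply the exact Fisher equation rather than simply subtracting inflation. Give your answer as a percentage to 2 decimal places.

13.42%

Cumulative inflation factor: 1.075 × 1.085 × 1.083 × 1.042 × 1.0848 × 1.077 × 1.040 ≈ 1.59931.
Nominal growth factor: 1.81400. Real growth factor = 1.81400 / 1.59931 ≈ 1.13424.
Total real return ≈ 13.4237%.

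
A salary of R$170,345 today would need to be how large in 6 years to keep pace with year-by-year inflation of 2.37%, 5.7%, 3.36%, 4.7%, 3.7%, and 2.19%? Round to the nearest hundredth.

R$211,379.77

Cumulative price-level factor: 1.0237 × 1.057 × 1.0336 × 1.047 × 1.037 × 1.0219 ≈ 1.2408921251.
Multiplying R$170,345 by the price-level factor gives the future nominal sum.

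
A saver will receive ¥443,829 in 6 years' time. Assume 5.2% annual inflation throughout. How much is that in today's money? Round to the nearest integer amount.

Price-level factor over 6 years: (1 + 5.2%)^6 ≈ 1.3554841352.
Purchasing power today: ¥443,829 divided by that factor.

¥327,432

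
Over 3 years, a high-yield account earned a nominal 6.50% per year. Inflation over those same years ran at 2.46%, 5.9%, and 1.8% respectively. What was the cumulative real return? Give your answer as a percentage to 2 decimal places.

Cumulative inflation factor: 1.0246 × 1.059 × 1.018 ≈ 1.10458.
Nominal growth factor: 1.20795. Real growth factor = 1.20795 / 1.10458 ≈ 1.09358.
Total real return ≈ 9.3580%.

9.36%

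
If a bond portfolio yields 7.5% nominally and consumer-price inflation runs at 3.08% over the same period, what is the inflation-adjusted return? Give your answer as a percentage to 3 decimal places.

Real return via the Fisher equation: (1 + 7.5%)/(1 + 3.08%) − 1 = 1.075/1.0308 − 1 ≈ 0.04288.

4.288%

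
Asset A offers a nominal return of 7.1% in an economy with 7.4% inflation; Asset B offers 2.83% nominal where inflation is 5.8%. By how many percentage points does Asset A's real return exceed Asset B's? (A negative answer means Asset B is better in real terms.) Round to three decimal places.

Asset A real return: 1.071/1.074 − 1 = -0.2793%.
Asset B real return: 1.0283/1.058 − 1 = -2.8072%.
Difference: -0.2793 − (-2.8072) = 2.5279 pp.

2.528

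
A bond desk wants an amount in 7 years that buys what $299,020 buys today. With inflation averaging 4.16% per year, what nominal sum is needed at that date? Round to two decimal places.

$397,747.11

Cumulative price-level factor: (1+4.16%)^7 ≈ 1.3301689275.
Multiplying $299,020 by the price-level factor gives the future nominal sum.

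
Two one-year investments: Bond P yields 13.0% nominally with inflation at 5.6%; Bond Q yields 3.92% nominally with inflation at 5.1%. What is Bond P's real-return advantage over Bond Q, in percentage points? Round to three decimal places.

Bond P real return: 1.130/1.056 − 1 = 7.0076%.
Bond Q real return: 1.0392/1.051 − 1 = -1.1227%.
Difference: 7.0076 − (-1.1227) = 8.1303 pp.

8.130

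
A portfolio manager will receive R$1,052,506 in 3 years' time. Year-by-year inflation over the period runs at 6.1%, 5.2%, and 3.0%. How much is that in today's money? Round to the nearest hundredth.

Price-level factor over 3 years: 1.061 × 1.052 × 1.030 = 1.14965716.
Purchasing power today: R$1,052,506 divided by that factor.

R$915,495.54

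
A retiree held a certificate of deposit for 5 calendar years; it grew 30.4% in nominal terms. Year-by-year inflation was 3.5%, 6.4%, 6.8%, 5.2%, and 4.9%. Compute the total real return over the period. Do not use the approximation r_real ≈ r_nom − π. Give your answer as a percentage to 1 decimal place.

Cumulative inflation factor: 1.035 × 1.064 × 1.068 × 1.052 × 1.049 ≈ 1.29791.
Nominal growth factor: 1.30400. Real growth factor = 1.30400 / 1.29791 ≈ 1.00469.
Total real return ≈ 0.4692%.

0.5%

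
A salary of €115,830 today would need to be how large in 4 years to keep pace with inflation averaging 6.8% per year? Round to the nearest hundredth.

Cumulative price-level factor: (1+6.8%)^4 ≈ 1.3010231094.
Multiplying €115,830 by the price-level factor gives the future nominal sum.

€150,697.51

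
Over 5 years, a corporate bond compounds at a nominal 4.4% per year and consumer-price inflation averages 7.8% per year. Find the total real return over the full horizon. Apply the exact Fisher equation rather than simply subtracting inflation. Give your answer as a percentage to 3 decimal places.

The annual real rate is (1+4.4%)/(1+7.8%) − 1 = -3.1540%.
Compounded over 5 years: (1 + -0.031540)^5 − 1 ≈ -0.14806.

-14.806%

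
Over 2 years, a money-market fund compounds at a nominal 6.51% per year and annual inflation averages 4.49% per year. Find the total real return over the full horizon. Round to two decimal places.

3.90%

The annual real rate is (1+6.51%)/(1+4.49%) − 1 = 1.9332%.
Compounded over 2 years: (1 + 0.019332)^2 − 1 ≈ 0.03904.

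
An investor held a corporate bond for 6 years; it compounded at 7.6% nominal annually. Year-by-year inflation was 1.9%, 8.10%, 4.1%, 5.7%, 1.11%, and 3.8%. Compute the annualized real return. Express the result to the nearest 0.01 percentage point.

Cumulative inflation factor: 1.019 × 1.0810 × 1.041 × 1.057 × 1.0111 × 1.038 ≈ 1.27209.
Nominal growth factor: 1.55194. Real growth factor = 1.55194 / 1.27209 ≈ 1.21999.
Annualized: 1.21999^(1/6) − 1 ≈ 0.03370.

3.37%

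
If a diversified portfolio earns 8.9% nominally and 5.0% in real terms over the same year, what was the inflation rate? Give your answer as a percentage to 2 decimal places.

3.71%

From (1+r_nom) = (1+r_real)(1+π), we get 1+π = (1 + 8.9%)/(1 + 5.0%) = 1.089/1.050 ≈ 1.03714.
So π ≈ 3.7143%.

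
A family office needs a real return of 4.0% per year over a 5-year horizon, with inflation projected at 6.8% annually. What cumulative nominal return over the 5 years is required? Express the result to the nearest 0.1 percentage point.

69.1%

Required annual nominal rate: (1+4.0%)(1+6.8%) − 1 = 11.072%.
Cumulative over 5 years: (1 + 0.11072)^5 − 1 ≈ 0.69053.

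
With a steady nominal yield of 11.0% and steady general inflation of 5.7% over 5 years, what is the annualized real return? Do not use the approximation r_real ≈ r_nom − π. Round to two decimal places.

5.01%

With constant rates the annual real return is the same each year: (1+11.0%)/(1+5.7%) − 1 = 0.05014.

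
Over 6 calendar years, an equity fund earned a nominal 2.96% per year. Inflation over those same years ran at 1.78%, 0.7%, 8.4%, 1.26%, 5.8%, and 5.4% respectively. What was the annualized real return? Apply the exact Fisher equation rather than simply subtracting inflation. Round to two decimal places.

Cumulative inflation factor: 1.0178 × 1.007 × 1.084 × 1.0126 × 1.058 × 1.054 ≈ 1.25454.
Nominal growth factor: 1.19127. Real growth factor = 1.19127 / 1.25454 ≈ 0.94957.
Annualized: 0.94957^(1/6) − 1 ≈ -0.00859.

-0.86%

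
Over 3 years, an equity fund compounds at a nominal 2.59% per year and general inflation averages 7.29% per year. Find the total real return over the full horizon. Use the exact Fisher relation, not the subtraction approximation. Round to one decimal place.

-12.6%

The annual real rate is (1+2.59%)/(1+7.29%) − 1 = -4.3807%.
Compounded over 3 years: (1 + -0.043807)^3 − 1 ≈ -0.12575.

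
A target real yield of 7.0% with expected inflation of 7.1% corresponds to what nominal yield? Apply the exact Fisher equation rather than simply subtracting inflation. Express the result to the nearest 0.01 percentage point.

14.60%

By the Fisher equation, 1 + r_nom = (1 + 7.0%)(1 + 7.1%) = 1.070 × 1.071 = 1.14597.
So r_nom = 14.597%.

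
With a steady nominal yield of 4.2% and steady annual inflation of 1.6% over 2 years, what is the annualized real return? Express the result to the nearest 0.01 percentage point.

With constant rates the annual real return is the same each year: (1+4.2%)/(1+1.6%) − 1 = 0.02559.

2.56%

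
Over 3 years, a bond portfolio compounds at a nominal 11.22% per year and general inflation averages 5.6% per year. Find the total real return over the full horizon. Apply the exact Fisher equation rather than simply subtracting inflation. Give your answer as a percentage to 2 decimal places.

The annual real rate is (1+11.22%)/(1+5.6%) − 1 = 5.3220%.
Compounded over 3 years: (1 + 0.053220)^3 − 1 ≈ 0.16831.

16.83%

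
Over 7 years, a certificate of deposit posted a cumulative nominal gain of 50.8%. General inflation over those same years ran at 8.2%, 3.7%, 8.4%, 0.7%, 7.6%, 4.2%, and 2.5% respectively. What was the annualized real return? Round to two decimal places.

Cumulative inflation factor: 1.082 × 1.037 × 1.084 × 1.007 × 1.076 × 1.042 × 1.025 ≈ 1.40757.
Nominal growth factor: 1.50800. Real growth factor = 1.50800 / 1.40757 ≈ 1.07135.
Annualized: 1.07135^(1/7) − 1 ≈ 0.00989.

0.99%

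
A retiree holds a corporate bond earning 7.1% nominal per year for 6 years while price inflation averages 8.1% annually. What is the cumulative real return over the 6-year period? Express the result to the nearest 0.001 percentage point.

-5.424%

The annual real rate is (1+7.1%)/(1+8.1%) − 1 = -0.9251%.
Compounded over 6 years: (1 + -0.009251)^6 − 1 ≈ -0.05424.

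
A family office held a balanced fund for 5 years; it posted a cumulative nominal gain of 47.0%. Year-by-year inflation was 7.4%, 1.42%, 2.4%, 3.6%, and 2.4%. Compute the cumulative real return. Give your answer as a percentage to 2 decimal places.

24.23%

Cumulative inflation factor: 1.074 × 1.0142 × 1.024 × 1.036 × 1.024 ≈ 1.18328.
Nominal growth factor: 1.47000. Real growth factor = 1.47000 / 1.18328 ≈ 1.24231.
Total real return ≈ 24.2309%.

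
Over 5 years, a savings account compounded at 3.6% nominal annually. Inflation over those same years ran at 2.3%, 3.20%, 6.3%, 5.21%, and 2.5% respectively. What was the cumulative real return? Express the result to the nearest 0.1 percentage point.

-1.4%

Cumulative inflation factor: 1.023 × 1.0320 × 1.063 × 1.0521 × 1.025 ≈ 1.21023.
Nominal growth factor: 1.19344. Real growth factor = 1.19344 / 1.21023 ≈ 0.98612.
Total real return ≈ -1.3881%.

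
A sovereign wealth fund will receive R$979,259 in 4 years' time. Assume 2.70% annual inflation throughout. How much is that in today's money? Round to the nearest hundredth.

R$880,269.79

Price-level factor over 4 years: (1 + 2.70%)^4 ≈ 1.1124532634.
Purchasing power today: R$979,259 divided by that factor.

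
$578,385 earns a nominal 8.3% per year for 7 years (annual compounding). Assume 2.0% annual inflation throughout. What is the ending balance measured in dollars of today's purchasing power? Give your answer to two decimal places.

Nominal value at maturity: $578,385 × (1 + 8.3%)^7 ≈ $1,010,685.93.
Price-level factor over 7 years: (1 + 2.0%)^7 ≈ 1.1486856676.
The maturity value deflated by that factor is the answer in today's purchasing power.

$879,862.92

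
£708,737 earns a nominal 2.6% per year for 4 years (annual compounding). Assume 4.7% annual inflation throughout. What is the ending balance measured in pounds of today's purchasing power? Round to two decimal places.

Nominal value at maturity: £708,737 × (1 + 2.6%)^4 ≈ £785,370.44.
Price-level factor over 4 years: (1 + 4.7%)^4 ≈ 1.2016741717.
The maturity value deflated by that factor is the answer in today's purchasing power.

£653,563.55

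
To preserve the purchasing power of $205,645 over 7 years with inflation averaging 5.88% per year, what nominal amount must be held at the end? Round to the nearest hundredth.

Cumulative price-level factor: (1+5.88%)^7 ≈ 1.4917550901.
The nominal amount required is $205,645 scaled up by that factor.

$306,771.98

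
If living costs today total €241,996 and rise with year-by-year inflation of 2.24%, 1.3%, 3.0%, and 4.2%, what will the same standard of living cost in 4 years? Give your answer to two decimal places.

Cumulative price-level factor: 1.0224 × 1.013 × 1.030 × 1.042 ≈ 1.1115659373.
Multiplying €241,996 by the price-level factor gives the future nominal sum.

€268,994.51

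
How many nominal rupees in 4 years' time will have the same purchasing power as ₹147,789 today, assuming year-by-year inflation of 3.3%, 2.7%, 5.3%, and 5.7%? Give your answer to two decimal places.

₹174,508.36

Cumulative price-level factor: 1.033 × 1.027 × 1.053 × 1.057 ≈ 1.1807939617.
The nominal amount required is ₹147,789 scaled up by that factor.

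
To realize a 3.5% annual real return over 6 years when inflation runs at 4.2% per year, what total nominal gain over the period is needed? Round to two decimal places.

57.34%

Required annual nominal rate: (1+3.5%)(1+4.2%) − 1 = 7.847%.
Cumulative over 6 years: (1 + 0.07847)^6 − 1 ≈ 0.57343.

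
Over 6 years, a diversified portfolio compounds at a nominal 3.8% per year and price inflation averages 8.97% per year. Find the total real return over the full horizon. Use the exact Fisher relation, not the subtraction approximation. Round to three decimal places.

-25.296%

The annual real rate is (1+3.8%)/(1+8.97%) − 1 = -4.7444%.
Compounded over 6 years: (1 + -0.047444)^6 − 1 ≈ -0.25296.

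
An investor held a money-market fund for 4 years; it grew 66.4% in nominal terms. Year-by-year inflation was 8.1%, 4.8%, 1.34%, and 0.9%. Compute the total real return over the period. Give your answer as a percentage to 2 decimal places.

43.65%

Cumulative inflation factor: 1.081 × 1.048 × 1.0134 × 1.009 ≈ 1.15840.
Nominal growth factor: 1.66400. Real growth factor = 1.66400 / 1.15840 ≈ 1.43646.
Total real return ≈ 43.6462%.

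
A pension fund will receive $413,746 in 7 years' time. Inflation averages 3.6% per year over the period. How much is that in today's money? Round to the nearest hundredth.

$323,009.67

Price-level factor over 7 years: (1 + 3.6%)^7 ≈ 1.2809090317.
Purchasing power today: $413,746 divided by that factor.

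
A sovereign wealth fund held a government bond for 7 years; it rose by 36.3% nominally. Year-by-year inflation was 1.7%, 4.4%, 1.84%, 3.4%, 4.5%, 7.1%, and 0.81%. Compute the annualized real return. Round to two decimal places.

1.11%

Cumulative inflation factor: 1.017 × 1.044 × 1.0184 × 1.034 × 1.045 × 1.071 × 1.0081 ≈ 1.26145.
Nominal growth factor: 1.36300. Real growth factor = 1.36300 / 1.26145 ≈ 1.08050.
Annualized: 1.08050^(1/7) − 1 ≈ 0.01112.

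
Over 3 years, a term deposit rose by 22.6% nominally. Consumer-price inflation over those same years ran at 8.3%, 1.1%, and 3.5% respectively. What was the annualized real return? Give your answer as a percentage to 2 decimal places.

2.66%

Cumulative inflation factor: 1.083 × 1.011 × 1.035 ≈ 1.13323.
Nominal growth factor: 1.22600. Real growth factor = 1.22600 / 1.13323 ≈ 1.08186.
Annualized: 1.08186^(1/3) − 1 ≈ 0.02657.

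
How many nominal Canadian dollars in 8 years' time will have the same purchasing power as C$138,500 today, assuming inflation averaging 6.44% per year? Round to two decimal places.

Cumulative price-level factor: (1+6.44%)^8 ≈ 1.6475512275.
The nominal amount required is C$138,500 scaled up by that factor.

C$228,185.85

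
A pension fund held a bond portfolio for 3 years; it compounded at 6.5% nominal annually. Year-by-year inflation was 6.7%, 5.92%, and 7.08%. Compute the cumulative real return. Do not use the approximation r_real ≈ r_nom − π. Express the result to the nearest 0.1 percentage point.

-0.2%

Cumulative inflation factor: 1.067 × 1.0592 × 1.0708 ≈ 1.21018.
Nominal growth factor: 1.20795. Real growth factor = 1.20795 / 1.21018 ≈ 0.99816.
Total real return ≈ -0.1845%.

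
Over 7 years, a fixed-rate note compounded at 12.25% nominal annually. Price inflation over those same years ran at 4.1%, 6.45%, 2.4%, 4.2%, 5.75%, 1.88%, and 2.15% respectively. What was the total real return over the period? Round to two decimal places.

72.56%

Cumulative inflation factor: 1.041 × 1.0645 × 1.024 × 1.042 × 1.0575 × 1.0188 × 1.0215 ≈ 1.30128.
Nominal growth factor: 2.24546. Real growth factor = 2.24546 / 1.30128 ≈ 1.72557.
Total real return ≈ 72.5570%.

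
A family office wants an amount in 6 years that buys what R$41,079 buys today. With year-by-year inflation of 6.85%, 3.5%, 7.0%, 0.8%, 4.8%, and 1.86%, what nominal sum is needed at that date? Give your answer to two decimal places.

Cumulative price-level factor: 1.0685 × 1.035 × 1.070 × 1.008 × 1.048 × 1.0186 ≈ 1.2732806541.
Multiplying R$41,079 by the price-level factor gives the future nominal sum.

R$52,305.10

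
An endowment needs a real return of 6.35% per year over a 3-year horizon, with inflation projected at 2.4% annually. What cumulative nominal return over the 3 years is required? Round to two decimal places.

29.16%

Required annual nominal rate: (1+6.35%)(1+2.4%) − 1 = 8.9024%.
Cumulative over 3 years: (1 + 0.089024)^3 − 1 ≈ 0.29155.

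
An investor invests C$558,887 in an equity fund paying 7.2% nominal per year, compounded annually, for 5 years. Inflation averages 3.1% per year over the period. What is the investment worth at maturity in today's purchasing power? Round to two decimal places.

C$679,210.84

Nominal value at maturity: C$558,887 × (1 + 7.2%)^5 ≈ C$791,221.24.
Price-level factor over 5 years: (1 + 3.1%)^5 ≈ 1.1649125562.
Dividing the nominal maturity value by the price-level factor gives the value in today's money.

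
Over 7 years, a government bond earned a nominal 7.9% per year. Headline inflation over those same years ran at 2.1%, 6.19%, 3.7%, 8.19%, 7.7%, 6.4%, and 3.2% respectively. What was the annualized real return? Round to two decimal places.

Cumulative inflation factor: 1.021 × 1.0619 × 1.037 × 1.0819 × 1.077 × 1.064 × 1.032 ≈ 1.43851.
Nominal growth factor: 1.70275. Real growth factor = 1.70275 / 1.43851 ≈ 1.18369.
Annualized: 1.18369^(1/7) − 1 ≈ 0.02438.

2.44%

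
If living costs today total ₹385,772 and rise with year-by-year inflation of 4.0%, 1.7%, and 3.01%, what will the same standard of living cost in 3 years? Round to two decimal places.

Cumulative price-level factor: 1.040 × 1.017 × 1.0301 = 1.089516168.
Multiplying ₹385,772 by the price-level factor gives the future nominal sum.

₹420,304.83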